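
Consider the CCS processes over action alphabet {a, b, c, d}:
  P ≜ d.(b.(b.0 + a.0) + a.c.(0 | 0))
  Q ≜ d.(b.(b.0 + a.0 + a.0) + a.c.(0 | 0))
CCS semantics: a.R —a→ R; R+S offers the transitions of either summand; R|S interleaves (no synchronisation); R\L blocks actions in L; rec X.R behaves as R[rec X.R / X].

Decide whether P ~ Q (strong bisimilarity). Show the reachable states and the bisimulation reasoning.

bisimilar

Reachable graph of P (6 states):
  s0 = d.(b.(b.0 + a.0) + a.c.(0 | 0)) has moves —d→ s1
  s1 = b.(b.0 + a.0) + a.c.(0 | 0) has moves —a→ s2, —b→ s3
  s2 = c.(0 | 0) has moves —c→ s4
  s3 = b.0 + a.0 has moves —a→ s5, —b→ s5
  s4 = 0 | 0 has moves (no moves)
  s5 = 0 has moves (no moves)
Reachable graph of Q (6 states):
  t0 = d.(b.(b.0 + a.0 + a.0) + a.c.(0 | 0)) has moves —d→ t1
  t1 = b.(b.0 + a.0 + a.0) + a.c.(0 | 0) has moves —a→ t2, —b→ t3
  t2 = c.(0 | 0) has moves —c→ t4
  t3 = b.0 + a.0 + a.0 has moves —a→ t5, —b→ t5
  t4 = 0 | 0 has moves (no moves)
  t5 = 0 has moves (no moves)
Partition-refinement fixed point:
  B0 = {s0, t0}
  B1 = {s1, t1}
  B2 = {s2, t2}
  B3 = {s4, s5, t4, t5}
  B4 = {s3, t3}
s0 ∈ B0, t0 ∈ B0 → same block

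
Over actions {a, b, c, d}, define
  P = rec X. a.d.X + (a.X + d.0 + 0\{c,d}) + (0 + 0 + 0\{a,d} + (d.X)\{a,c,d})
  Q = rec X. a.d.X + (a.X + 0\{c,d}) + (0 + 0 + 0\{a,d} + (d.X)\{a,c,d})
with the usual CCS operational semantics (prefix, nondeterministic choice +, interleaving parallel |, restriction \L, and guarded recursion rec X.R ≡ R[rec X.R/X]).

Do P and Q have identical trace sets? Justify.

Reachable graph of P (3 states):
  p0 = rec X. a.d.X + (a.X + d.0 + 0\{c,d}) + (0 + 0 + 0\{a,d} + (d.X)\{a,c,d}) ⊢ ··a··> p0, ··a··> p1, ··d··> p2
  p1 = d.(rec X. a.d.X + (a.X + d.0 + 0\{c,d}) + (0 + 0 + 0\{a,d} + (d.X)\{a,c,d})) ⊢ ··d··> p0
  p2 = 0 ⊢ (no moves)
Reachable graph of Q (2 states):
  q0 = rec X. a.d.X + (a.X + 0\{c,d}) + (0 + 0 + 0\{a,d} + (d.X)\{a,c,d}) ⊢ ··a··> q0, ··a··> q1
  q1 = d.(rec X. a.d.X + (a.X + 0\{c,d}) + (0 + 0 + 0\{a,d} + (d.X)\{a,c,d})) ⊢ ··d··> q0
Executing d from P (initial set {p0}):
  [1] d ⇒ {p2}
  ✓ P
Executing d from Q (initial set {q0}):
  [1] d ⇒ ∅ (Q stuck)

traces(P) ≠ traces(Q) — witness ⟨d⟩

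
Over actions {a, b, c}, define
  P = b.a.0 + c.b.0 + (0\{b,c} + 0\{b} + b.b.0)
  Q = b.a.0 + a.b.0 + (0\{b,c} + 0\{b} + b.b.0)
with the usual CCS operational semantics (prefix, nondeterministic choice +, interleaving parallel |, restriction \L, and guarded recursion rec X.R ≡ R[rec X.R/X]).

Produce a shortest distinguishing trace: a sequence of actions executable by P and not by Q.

Reachable graph of P (4 states):
  m0 = b.a.0 + c.b.0 + (0\{b,c} + 0\{b} + b.b.0) ⊢ =b=> m1, =b=> m2, =c=> m2
  m1 = a.0 ⊢ =a=> m3
  m2 = b.0 ⊢ =b=> m3
  m3 = 0 ⊢ ·
Reachable graph of Q (4 states):
  n0 = b.a.0 + a.b.0 + (0\{b,c} + 0\{b} + b.b.0) ⊢ =a=> n1, =b=> n1, =b=> n2
  n1 = b.0 ⊢ =b=> n3
  n2 = a.0 ⊢ =a=> n3
  n3 = 0 ⊢ ·
Executing c from P (initial set {m0}):
  after c @ step 1: {m2}
  P completes σ.
Executing c from Q (initial set {n0}):
  after c @ step 1: ∅ (Q stuck)

c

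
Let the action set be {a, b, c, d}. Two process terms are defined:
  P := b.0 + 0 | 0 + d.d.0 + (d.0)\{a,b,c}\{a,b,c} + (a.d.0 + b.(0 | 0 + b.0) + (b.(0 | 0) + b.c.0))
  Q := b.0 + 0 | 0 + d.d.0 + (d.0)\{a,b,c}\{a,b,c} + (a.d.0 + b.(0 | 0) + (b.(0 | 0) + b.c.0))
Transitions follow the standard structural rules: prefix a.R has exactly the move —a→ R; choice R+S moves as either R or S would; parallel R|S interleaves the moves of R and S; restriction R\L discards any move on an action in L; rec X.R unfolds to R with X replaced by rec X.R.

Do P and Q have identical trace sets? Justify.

trace-distinct — witness ⟨bb⟩

P's transition system — 7 states:
  s0 = b.0 + 0 | 0 + d.d.0 + (d.0)\{a,b,c}\{a,b,c} + (a.d.0 + b.(0 | 0 + b.0) + (b.(0 | 0) + b.c.0)) :: ··a··> s1, ··b··> s2, ··b··> s3, ··b··> s4, ··b··> s5, ··d··> s1, ··d··> s6
  s1 = d.0 :: ··d··> s2
  s2 = 0 :: (no moves)
  s3 = 0 | 0 :: (no moves)
  s4 = 0 | 0 + b.0 :: ··b··> s2
  s5 = c.0 :: ··c··> s2
  s6 = 0\{a,b,c}\{a,b,c} :: (no moves)
Q's transition system — 6 states:
  t0 = b.0 + 0 | 0 + d.d.0 + (d.0)\{a,b,c}\{a,b,c} + (a.d.0 + b.(0 | 0) + (b.(0 | 0) + b.c.0)) :: ··a··> t1, ··b··> t2, ··b··> t3, ··b··> t4, ··d··> t1, ··d··> t5
  t1 = d.0 :: ··d··> t2
  t2 = 0 :: (no moves)
  t3 = 0 | 0 :: (no moves)
  t4 = c.0 :: ··c··> t2
  t5 = 0\{a,b,c}\{a,b,c} :: (no moves)
Trace ⟨bb⟩ through P, begin at {s0}:
  [1] b ⇒ {s2, s3, s4, s5}
  [2] b ⇒ {s2}
  ✓ P
Trace ⟨bb⟩ through Q, begin at {t0}:
  [1] b ⇒ {t2, t3, t4}
  [2] b ⇒ no successor for Q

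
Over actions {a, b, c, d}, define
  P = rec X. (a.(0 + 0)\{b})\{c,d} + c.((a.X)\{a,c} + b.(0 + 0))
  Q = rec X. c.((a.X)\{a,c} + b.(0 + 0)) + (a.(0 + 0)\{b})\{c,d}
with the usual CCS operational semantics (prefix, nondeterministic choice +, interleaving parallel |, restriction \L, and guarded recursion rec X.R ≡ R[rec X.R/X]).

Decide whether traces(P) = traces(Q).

YES

Reachable graph of P (4 states):
  m0 = rec X. (a.(0 + 0)\{b})\{c,d} + c.((a.X)\{a,c} + b.(0 + 0)) :: --a--▸ m1, --c--▸ m2
  m1 = (0 + 0)\{b}\{c,d} :: (no moves)
  m2 = (a.(rec X. (a.(0 + 0)\{b})\{c,d} + c.((a.X)\{a,c} + b.(0 + 0))))\{a,c} + b.(0 + 0) :: --b--▸ m3
  m3 = 0 + 0 :: (no moves)
Reachable graph of Q (4 states):
  n0 = rec X. c.((a.X)\{a,c} + b.(0 + 0)) + (a.(0 + 0)\{b})\{c,d} :: --a--▸ n1, --c--▸ n2
  n1 = (0 + 0)\{b}\{c,d} :: (no moves)
  n2 = (a.(rec X. c.((a.X)\{a,c} + b.(0 + 0)) + (a.(0 + 0)\{b})\{c,d}))\{a,c} + b.(0 + 0) :: --b--▸ n3
  n3 = 0 + 0 :: (no moves)
Partition-refinement fixed point:
  B0 = {m0, n0}
  B1 = {m1, m3, n1, n3}
  B2 = {m2, n2}
m0 ∈ B0, n0 ∈ B0 → same block
Bisimilar ⇒ trace-equivalent.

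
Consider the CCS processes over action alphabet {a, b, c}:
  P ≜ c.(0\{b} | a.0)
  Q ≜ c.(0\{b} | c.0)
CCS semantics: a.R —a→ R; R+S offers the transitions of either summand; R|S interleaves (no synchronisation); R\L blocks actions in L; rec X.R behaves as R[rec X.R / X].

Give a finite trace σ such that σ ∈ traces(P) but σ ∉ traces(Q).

Reachable graph of P (3 states):
  s0 = c.(0\{b} | a.0) | =c=> s1
  s1 = 0\{b} | a.0 | =a=> s2
  s2 = 0\{b} | 0 | deadlocked
Reachable graph of Q (3 states):
  t0 = c.(0\{b} | c.0) | =c=> t1
  t1 = 0\{b} | c.0 | =c=> t2
  t2 = 0\{b} | 0 | deadlocked
Trace ⟨ca⟩ through P, begin at {s0}:
  [1] c ⇒ {s1}
  [2] a ⇒ {s2}
  — P admits the full trace.
Trace ⟨ca⟩ through Q, begin at {t0}:
  [1] c ⇒ {t1}
  [2] a ⇒ no successor for Q

ca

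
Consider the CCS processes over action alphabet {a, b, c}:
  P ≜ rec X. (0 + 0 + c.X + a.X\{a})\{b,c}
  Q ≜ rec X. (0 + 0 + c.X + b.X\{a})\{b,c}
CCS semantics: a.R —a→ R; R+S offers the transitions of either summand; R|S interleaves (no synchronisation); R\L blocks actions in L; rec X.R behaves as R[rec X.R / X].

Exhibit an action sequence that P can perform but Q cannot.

P's transition system — 2 states:
  s0 = rec X. (0 + 0 + c.X + a.X\{a})\{b,c} :: -a-> s1
  s1 = (rec X. (0 + 0 + c.X + a.X\{a})\{b,c})\{a}\{b,c} :: ∅
Q's transition system — 1 states:
  t0 = rec X. (0 + 0 + c.X + b.X\{a})\{b,c} :: ∅
Trace ⟨a⟩ through P, begin at {s0}:
  step 1 (a): {s1}
  — P admits the full trace.
Trace ⟨a⟩ through Q, begin at {t0}:
  step 1 (a): no successor for Q

a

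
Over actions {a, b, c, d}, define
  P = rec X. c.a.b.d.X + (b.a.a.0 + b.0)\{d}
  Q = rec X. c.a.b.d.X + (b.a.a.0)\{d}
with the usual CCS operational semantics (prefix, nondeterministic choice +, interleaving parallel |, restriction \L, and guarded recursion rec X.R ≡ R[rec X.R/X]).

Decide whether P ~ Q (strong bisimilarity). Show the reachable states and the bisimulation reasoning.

not bisimilar

Reachable graph of P (7 states):
  s0 = rec X. c.a.b.d.X + (b.a.a.0 + b.0)\{d} → =b=> s1, =b=> s2, =c=> s3
  s1 = (a.a.0)\{d} → =a=> s4
  s2 = 0\{d} → ·
  s3 = a.b.d.(rec X. c.a.b.d.X + (b.a.a.0 + b.0)\{d}) → =a=> s5
  s4 = (a.0)\{d} → =a=> s2
  s5 = b.d.(rec X. c.a.b.d.X + (b.a.a.0 + b.0)\{d}) → =b=> s6
  s6 = d.(rec X. c.a.b.d.X + (b.a.a.0 + b.0)\{d}) → =d=> s0
Reachable graph of Q (7 states):
  t0 = rec X. c.a.b.d.X + (b.a.a.0)\{d} → =b=> t1, =c=> t2
  t1 = (a.a.0)\{d} → =a=> t3
  t2 = a.b.d.(rec X. c.a.b.d.X + (b.a.a.0)\{d}) → =a=> t4
  t3 = (a.0)\{d} → =a=> t5
  t4 = b.d.(rec X. c.a.b.d.X + (b.a.a.0)\{d}) → =b=> t6
  t5 = 0\{d} → ·
  t6 = d.(rec X. c.a.b.d.X + (b.a.a.0)\{d}) → =d=> t0
Coarsest stable partition (strong bisimilarity classes):
  B0 = {s0}
  B1 = {s3}
  B2 = {s5}
  B3 = {s6}
  B4 = {s2, t5}
  B5 = {s1, t1}
  B6 = {s4, t3}
  B7 = {t0}
  B8 = {t2}
  B9 = {t4}
  B10 = {t6}
s0 ∈ B0, t0 ∈ B7 → different blocks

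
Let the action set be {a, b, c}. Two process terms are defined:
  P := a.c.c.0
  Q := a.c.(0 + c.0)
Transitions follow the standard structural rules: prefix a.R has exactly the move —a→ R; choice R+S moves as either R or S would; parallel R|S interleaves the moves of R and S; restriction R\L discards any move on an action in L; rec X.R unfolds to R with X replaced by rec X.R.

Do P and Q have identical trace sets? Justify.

P's transition system — 4 states:
  p0 = a.c.c.0 → --a--▸ p1
  p1 = c.c.0 → --c--▸ p2
  p2 = c.0 → --c--▸ p3
  p3 = 0 → ∅
Q's transition system — 4 states:
  q0 = a.c.(0 + c.0) → --a--▸ q1
  q1 = c.(0 + c.0) → --c--▸ q2
  q2 = 0 + c.0 → --c--▸ q3
  q3 = 0 → ∅
Partition-refinement fixed point:
  B0 = {p0, q0}
  B1 = {p1, q1}
  B2 = {p2, q2}
  B3 = {p3, q3}
p0 ∈ B0, q0 ∈ B0 → same block
Bisimilar ⇒ trace-equivalent.

YES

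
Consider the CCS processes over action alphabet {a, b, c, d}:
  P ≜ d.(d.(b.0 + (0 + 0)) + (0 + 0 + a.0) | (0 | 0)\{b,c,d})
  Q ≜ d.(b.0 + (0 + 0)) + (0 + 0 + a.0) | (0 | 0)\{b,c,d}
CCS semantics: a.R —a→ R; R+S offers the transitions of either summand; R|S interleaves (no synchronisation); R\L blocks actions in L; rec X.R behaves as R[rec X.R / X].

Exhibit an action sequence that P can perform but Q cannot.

P's transition system — 5 states:
  u0 = d.(d.(b.0 + (0 + 0)) + (0 + 0 + a.0) | (0 | 0)\{b,c,d}) → =d=> u1
  u1 = d.(b.0 + (0 + 0)) + (0 + 0 + a.0) | (0 | 0)\{b,c,d} → =a=> u2, =d=> u3
  u2 = 0 | (0 | 0)\{b,c,d} → ·
  u3 = b.0 + (0 + 0) → =b=> u4
  u4 = 0 → ·
Q's transition system — 4 states:
  v0 = d.(b.0 + (0 + 0)) + (0 + 0 + a.0) | (0 | 0)\{b,c,d} → =a=> v1, =d=> v2
  v1 = 0 | (0 | 0)\{b,c,d} → ·
  v2 = b.0 + (0 + 0) → =b=> v3
  v3 = 0 → ·
Run σ = ⟨da⟩ on P: start {u0}
  [1] d ⇒ {u1}
  [2] a ⇒ {u2}
  P completes σ.
Run σ = ⟨da⟩ on Q: start {v0}
  [1] d ⇒ {v2}
  [2] a ⇒ ∅ (Q stuck)

da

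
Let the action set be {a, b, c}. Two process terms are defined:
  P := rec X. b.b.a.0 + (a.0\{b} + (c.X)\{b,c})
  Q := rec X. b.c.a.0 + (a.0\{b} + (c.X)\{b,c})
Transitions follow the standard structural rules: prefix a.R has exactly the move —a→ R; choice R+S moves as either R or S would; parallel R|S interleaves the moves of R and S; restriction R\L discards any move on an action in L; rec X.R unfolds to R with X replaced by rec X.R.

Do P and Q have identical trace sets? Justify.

trace-distinct — witness ⟨bb⟩

Reachable graph of P (5 states):
  s0 = rec X. b.b.a.0 + (a.0\{b} + (c.X)\{b,c}) ⊢ -a-> s1, -b-> s2
  s1 = 0\{b} ⊢ ·
  s2 = b.a.0 ⊢ -b-> s3
  s3 = a.0 ⊢ -a-> s4
  s4 = 0 ⊢ ·
Reachable graph of Q (5 states):
  t0 = rec X. b.c.a.0 + (a.0\{b} + (c.X)\{b,c}) ⊢ -a-> t1, -b-> t2
  t1 = 0\{b} ⊢ ·
  t2 = c.a.0 ⊢ -c-> t3
  t3 = a.0 ⊢ -a-> t4
  t4 = 0 ⊢ ·
Run σ = ⟨bb⟩ on P: start {s0}
  after b @ step 1: {s2}
  after b @ step 2: {s3}
  ✓ P
Run σ = ⟨bb⟩ on Q: start {t0}
  after b @ step 1: {t2}
  after b @ step 2: ∅ (Q stuck)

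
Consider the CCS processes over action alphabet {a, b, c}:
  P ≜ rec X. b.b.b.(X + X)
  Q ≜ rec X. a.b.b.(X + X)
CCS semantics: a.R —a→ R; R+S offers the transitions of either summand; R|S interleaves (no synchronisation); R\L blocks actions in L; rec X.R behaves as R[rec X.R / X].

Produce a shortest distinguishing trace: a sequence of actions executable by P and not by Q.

b

Reachable graph of P (4 states):
  p0 = rec X. b.b.b.(X + X) | —b→ p1
  p1 = b.b.((rec X. b.b.b.(X + X)) + (rec X. b.b.b.(X + X))) | —b→ p2
  p2 = b.((rec X. b.b.b.(X + X)) + (rec X. b.b.b.(X + X))) | —b→ p3
  p3 = (rec X. b.b.b.(X + X)) + (rec X. b.b.b.(X + X)) | —b→ p1
Reachable graph of Q (4 states):
  q0 = rec X. a.b.b.(X + X) | —a→ q1
  q1 = b.b.((rec X. a.b.b.(X + X)) + (rec X. a.b.b.(X + X))) | —b→ q2
  q2 = b.((rec X. a.b.b.(X + X)) + (rec X. a.b.b.(X + X))) | —b→ q3
  q3 = (rec X. a.b.b.(X + X)) + (rec X. a.b.b.(X + X)) | —a→ q1
Executing b from P (initial set {p0}):
  after b @ step 1: {p1}
  ✓ P
Executing b from Q (initial set {q0}):
  after b @ step 1: no successor for Q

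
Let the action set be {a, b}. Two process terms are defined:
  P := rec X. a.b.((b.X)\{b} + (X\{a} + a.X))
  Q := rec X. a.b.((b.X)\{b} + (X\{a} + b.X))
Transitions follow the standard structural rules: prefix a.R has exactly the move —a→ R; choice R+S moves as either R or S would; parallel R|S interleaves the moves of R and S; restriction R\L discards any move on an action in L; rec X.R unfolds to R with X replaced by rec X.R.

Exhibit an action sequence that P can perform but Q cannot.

Reachable graph of P (3 states):
  u0 = rec X. a.b.((b.X)\{b} + (X\{a} + a.X)) has moves --a--▸ u1
  u1 = b.((b.(rec X. a.b.((b.X)\{b} + (X\{a} + a.X))))\{b} + ((rec X. a.b.((b.X)\{b} + (X\{a} + a.X)))\{a} + a.(rec X. a.b.((b.X)\{b} + (X\{a} + a.X))))) has moves --b--▸ u2
  u2 = (b.(rec X. a.b.((b.X)\{b} + (X\{a} + a.X))))\{b} + ((rec X. a.b.((b.X)\{b} + (X\{a} + a.X)))\{a} + a.(rec X. a.b.((b.X)\{b} + (X\{a} + a.X)))) has moves --a--▸ u0
Reachable graph of Q (3 states):
  v0 = rec X. a.b.((b.X)\{b} + (X\{a} + b.X)) has moves --a--▸ v1
  v1 = b.((b.(rec X. a.b.((b.X)\{b} + (X\{a} + b.X))))\{b} + ((rec X. a.b.((b.X)\{b} + (X\{a} + b.X)))\{a} + b.(rec X. a.b.((b.X)\{b} + (X\{a} + b.X))))) has moves --b--▸ v2
  v2 = (b.(rec X. a.b.((b.X)\{b} + (X\{a} + b.X))))\{b} + ((rec X. a.b.((b.X)\{b} + (X\{a} + b.X)))\{a} + b.(rec X. a.b.((b.X)\{b} + (X\{a} + b.X)))) has moves --b--▸ v0
Executing aba from P (initial set {u0}):
  step 1 (a): {u1}
  step 2 (b): {u2}
  step 3 (a): {u0}
  P completes σ.
Executing aba from Q (initial set {v0}):
  step 1 (a): {v1}
  step 2 (b): {v2}
  step 3 (a): ∅  — Q cannot continue

aba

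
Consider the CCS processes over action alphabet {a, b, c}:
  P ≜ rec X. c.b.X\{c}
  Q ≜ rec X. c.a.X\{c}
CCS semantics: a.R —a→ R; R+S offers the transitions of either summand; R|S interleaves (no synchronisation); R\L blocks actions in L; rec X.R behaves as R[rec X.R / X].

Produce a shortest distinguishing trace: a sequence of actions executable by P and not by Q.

LTS(P): 3 reachable states
  s0 = rec X. c.b.X\{c} | ··c··> s1
  s1 = b.(rec X. c.b.X\{c})\{c} | ··b··> s2
  s2 = (rec X. c.b.X\{c})\{c} | ∅
LTS(Q): 3 reachable states
  t0 = rec X. c.a.X\{c} | ··c··> t1
  t1 = a.(rec X. c.a.X\{c})\{c} | ··a··> t2
  t2 = (rec X. c.a.X\{c})\{c} | ∅
Executing cb from P (initial set {s0}):
  after c @ step 1: {s1}
  after b @ step 2: {s2}
  ✓ P
Executing cb from Q (initial set {t0}):
  after c @ step 1: {t1}
  after b @ step 2: ∅ (Q stuck)

cb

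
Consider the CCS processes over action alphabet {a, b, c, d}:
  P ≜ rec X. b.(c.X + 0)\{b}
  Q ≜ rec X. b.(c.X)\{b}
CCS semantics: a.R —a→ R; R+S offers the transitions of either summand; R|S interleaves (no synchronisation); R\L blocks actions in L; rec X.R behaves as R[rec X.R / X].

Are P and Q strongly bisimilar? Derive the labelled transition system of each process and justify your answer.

Reachable graph of P (3 states):
  s0 = rec X. b.(c.X + 0)\{b} | -b-> s1
  s1 = (c.(rec X. b.(c.X + 0)\{b}) + 0)\{b} | -c-> s2
  s2 = (rec X. b.(c.X + 0)\{b})\{b} | ·
Reachable graph of Q (3 states):
  t0 = rec X. b.(c.X)\{b} | -b-> t1
  t1 = (c.(rec X. b.(c.X)\{b}))\{b} | -c-> t2
  t2 = (rec X. b.(c.X)\{b})\{b} | ·
Coarsest stable partition (strong bisimilarity classes):
  B0 = {s0, t0}
  B1 = {s1, t1}
  B2 = {s2, t2}
s0 ∈ B0, t0 ∈ B0 → same block

YES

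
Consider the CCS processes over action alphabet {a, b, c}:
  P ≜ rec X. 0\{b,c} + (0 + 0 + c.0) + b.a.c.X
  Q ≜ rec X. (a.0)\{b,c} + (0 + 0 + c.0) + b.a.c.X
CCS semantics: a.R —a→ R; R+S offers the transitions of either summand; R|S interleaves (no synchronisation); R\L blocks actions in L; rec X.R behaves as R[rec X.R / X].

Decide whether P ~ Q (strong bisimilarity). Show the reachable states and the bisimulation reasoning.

not bisimilar

P's transition system — 4 states:
  s0 = rec X. 0\{b,c} + (0 + 0 + c.0) + b.a.c.X | =b=> s1, =c=> s2
  s1 = a.c.(rec X. 0\{b,c} + (0 + 0 + c.0) + b.a.c.X) | =a=> s3
  s2 = 0 | stopped
  s3 = c.(rec X. 0\{b,c} + (0 + 0 + c.0) + b.a.c.X) | =c=> s0
Q's transition system — 5 states:
  t0 = rec X. (a.0)\{b,c} + (0 + 0 + c.0) + b.a.c.X | =a=> t1, =b=> t2, =c=> t3
  t1 = 0\{b,c} | stopped
  t2 = a.c.(rec X. (a.0)\{b,c} + (0 + 0 + c.0) + b.a.c.X) | =a=> t4
  t3 = 0 | stopped
  t4 = c.(rec X. (a.0)\{b,c} + (0 + 0 + c.0) + b.a.c.X) | =c=> t0
Bisimilarity quotient blocks:
  B0 = {s0}
  B1 = {s1}
  B2 = {s3}
  B3 = {s2, t1, t3}
  B4 = {t0}
  B5 = {t2}
  B6 = {t4}
s0 ∈ B0, t0 ∈ B4 → different blocks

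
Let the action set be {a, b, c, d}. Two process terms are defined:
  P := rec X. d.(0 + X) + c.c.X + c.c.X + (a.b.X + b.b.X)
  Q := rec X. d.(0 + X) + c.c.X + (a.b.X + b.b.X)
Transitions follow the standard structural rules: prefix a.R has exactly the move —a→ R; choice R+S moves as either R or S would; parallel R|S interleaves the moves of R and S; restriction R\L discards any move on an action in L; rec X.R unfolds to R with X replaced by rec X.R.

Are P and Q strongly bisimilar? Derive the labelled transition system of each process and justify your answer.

P's transition system — 4 states:
  m0 = rec X. d.(0 + X) + c.c.X + c.c.X + (a.b.X + b.b.X) | =a=> m1, =b=> m1, =c=> m2, =d=> m3
  m1 = b.(rec X. d.(0 + X) + c.c.X + c.c.X + (a.b.X + b.b.X)) | =b=> m0
  m2 = c.(rec X. d.(0 + X) + c.c.X + c.c.X + (a.b.X + b.b.X)) | =c=> m0
  m3 = 0 + (rec X. d.(0 + X) + c.c.X + c.c.X + (a.b.X + b.b.X)) | =a=> m1, =b=> m1, =c=> m2, =d=> m3
Q's transition system — 4 states:
  n0 = rec X. d.(0 + X) + c.c.X + (a.b.X + b.b.X) | =a=> n1, =b=> n1, =c=> n2, =d=> n3
  n1 = b.(rec X. d.(0 + X) + c.c.X + (a.b.X + b.b.X)) | =b=> n0
  n2 = c.(rec X. d.(0 + X) + c.c.X + (a.b.X + b.b.X)) | =c=> n0
  n3 = 0 + (rec X. d.(0 + X) + c.c.X + (a.b.X + b.b.X)) | =a=> n1, =b=> n1, =c=> n2, =d=> n3
Coarsest stable partition (strong bisimilarity classes):
  B0 = {m0, m3, n0, n3}
  B1 = {m1, n1}
  B2 = {m2, n2}
m0 ∈ B0, n0 ∈ B0 → same block

P ~ Q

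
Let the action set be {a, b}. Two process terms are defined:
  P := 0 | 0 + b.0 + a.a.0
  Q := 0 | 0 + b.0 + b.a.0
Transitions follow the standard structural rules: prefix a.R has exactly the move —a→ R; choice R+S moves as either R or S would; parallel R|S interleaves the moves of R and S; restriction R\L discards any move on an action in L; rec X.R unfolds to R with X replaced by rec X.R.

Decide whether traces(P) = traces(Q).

trace-distinct — witness ⟨a⟩

LTS(P): 3 reachable states
  m0 = 0 | 0 + b.0 + a.a.0 → —a→ m1, —b→ m2
  m1 = a.0 → —a→ m2
  m2 = 0 → deadlocked
LTS(Q): 3 reachable states
  n0 = 0 | 0 + b.0 + b.a.0 → —b→ n1, —b→ n2
  n1 = 0 → deadlocked
  n2 = a.0 → —a→ n1
Trace ⟨a⟩ through P, begin at {m0}:
  [1] a ⇒ {m1}
  P completes σ.
Trace ⟨a⟩ through Q, begin at {n0}:
  [1] a ⇒ no successor for Q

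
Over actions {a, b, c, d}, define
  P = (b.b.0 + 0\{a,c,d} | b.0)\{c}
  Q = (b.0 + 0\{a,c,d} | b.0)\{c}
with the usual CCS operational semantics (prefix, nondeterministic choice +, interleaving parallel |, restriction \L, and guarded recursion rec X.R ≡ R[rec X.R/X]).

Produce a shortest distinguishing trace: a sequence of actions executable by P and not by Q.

bb

P's transition system — 4 states:
  s0 = (b.b.0 + 0\{a,c,d} | b.0)\{c} → =b=> s1, =b=> s2
  s1 = (0\{a,c,d} | 0)\{c} → deadlocked
  s2 = (b.0)\{c} → =b=> s3
  s3 = 0\{c} → deadlocked
Q's transition system — 3 states:
  t0 = (b.0 + 0\{a,c,d} | b.0)\{c} → =b=> t1, =b=> t2
  t1 = (0\{a,c,d} | 0)\{c} → deadlocked
  t2 = 0\{c} → deadlocked
Run σ = ⟨bb⟩ on P: start {s0}
  [1] b ⇒ {s1, s2}
  [2] b ⇒ {s3}
  — P admits the full trace.
Run σ = ⟨bb⟩ on Q: start {t0}
  [1] b ⇒ {t1, t2}
  [2] b ⇒ no successor for Q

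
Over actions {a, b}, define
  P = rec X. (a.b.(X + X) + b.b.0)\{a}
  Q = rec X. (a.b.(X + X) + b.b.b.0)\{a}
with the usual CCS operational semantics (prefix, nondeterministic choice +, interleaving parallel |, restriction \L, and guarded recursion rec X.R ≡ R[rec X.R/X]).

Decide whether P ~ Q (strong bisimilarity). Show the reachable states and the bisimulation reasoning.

NO

Reachable graph of P (3 states):
  s0 = rec X. (a.b.(X + X) + b.b.0)\{a} ⊢ ··b··> s1
  s1 = (b.0)\{a} ⊢ ··b··> s2
  s2 = 0\{a} ⊢ (no moves)
Reachable graph of Q (4 states):
  t0 = rec X. (a.b.(X + X) + b.b.b.0)\{a} ⊢ ··b··> t1
  t1 = (b.b.0)\{a} ⊢ ··b··> t2
  t2 = (b.0)\{a} ⊢ ··b··> t3
  t3 = 0\{a} ⊢ (no moves)
Partition-refinement fixed point:
  B0 = {s0, t1}
  B1 = {s1, t2}
  B2 = {s2, t3}
  B3 = {t0}
s0 ∈ B0, t0 ∈ B3 → different blocks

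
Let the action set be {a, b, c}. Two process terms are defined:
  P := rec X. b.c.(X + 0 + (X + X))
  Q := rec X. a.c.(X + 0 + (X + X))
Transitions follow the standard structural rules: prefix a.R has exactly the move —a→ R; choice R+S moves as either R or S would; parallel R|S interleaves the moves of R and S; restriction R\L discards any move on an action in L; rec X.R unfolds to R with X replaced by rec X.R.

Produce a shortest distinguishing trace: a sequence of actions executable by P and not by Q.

b

Reachable graph of P (3 states):
  m0 = rec X. b.c.(X + 0 + (X + X)) ⊢ =b=> m1
  m1 = c.((rec X. b.c.(X + 0 + (X + X))) + 0 + ((rec X. b.c.(X + 0 + (X + X))) + (rec X. b.c.(X + 0 + (X + X))))) ⊢ =c=> m2
  m2 = (rec X. b.c.(X + 0 + (X + X))) + 0 + ((rec X. b.c.(X + 0 + (X + X))) + (rec X. b.c.(X + 0 + (X + X)))) ⊢ =b=> m1
Reachable graph of Q (3 states):
  n0 = rec X. a.c.(X + 0 + (X + X)) ⊢ =a=> n1
  n1 = c.((rec X. a.c.(X + 0 + (X + X))) + 0 + ((rec X. a.c.(X + 0 + (X + X))) + (rec X. a.c.(X + 0 + (X + X))))) ⊢ =c=> n2
  n2 = (rec X. a.c.(X + 0 + (X + X))) + 0 + ((rec X. a.c.(X + 0 + (X + X))) + (rec X. a.c.(X + 0 + (X + X)))) ⊢ =a=> n1
Executing b from P (initial set {m0}):
  after b @ step 1: {m1}
  P completes σ.
Executing b from Q (initial set {n0}):
  after b @ step 1: no successor for Q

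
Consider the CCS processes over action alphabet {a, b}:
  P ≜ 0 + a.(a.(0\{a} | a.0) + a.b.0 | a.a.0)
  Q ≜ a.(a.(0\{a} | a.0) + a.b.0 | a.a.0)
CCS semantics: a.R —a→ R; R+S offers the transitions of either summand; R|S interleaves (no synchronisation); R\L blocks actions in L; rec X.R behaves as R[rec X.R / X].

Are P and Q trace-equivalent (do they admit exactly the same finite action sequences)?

YES

P's transition system — 12 states:
  p0 = 0 + a.(a.(0\{a} | a.0) + a.b.0 | a.a.0) | --a--▸ p1
  p1 = a.(0\{a} | a.0) + a.b.0 | a.a.0 | --a--▸ p2, --a--▸ p3, --a--▸ p4
  p2 = 0\{a} | a.0 | --a--▸ p5
  p3 = a.b.0 | a.0 | --a--▸ p6, --a--▸ p7
  p4 = b.0 | a.a.0 | --a--▸ p7, --b--▸ p8
  p5 = 0\{a} | 0 | stopped
  p6 = a.b.0 | 0 | --a--▸ p9
  p7 = b.0 | a.0 | --a--▸ p9, --b--▸ p10
  p8 = 0 | a.a.0 | --a--▸ p10
  p9 = b.0 | 0 | --b--▸ p11
  p10 = 0 | a.0 | --a--▸ p11
  p11 = 0 | 0 | stopped
Q's transition system — 12 states:
  q0 = a.(a.(0\{a} | a.0) + a.b.0 | a.a.0) | --a--▸ q1
  q1 = a.(0\{a} | a.0) + a.b.0 | a.a.0 | --a--▸ q2, --a--▸ q3, --a--▸ q4
  q2 = 0\{a} | a.0 | --a--▸ q5
  q3 = a.b.0 | a.0 | --a--▸ q6, --a--▸ q7
  q4 = b.0 | a.a.0 | --a--▸ q7, --b--▸ q8
  q5 = 0\{a} | 0 | stopped
  q6 = a.b.0 | 0 | --a--▸ q9
  q7 = b.0 | a.0 | --a--▸ q9, --b--▸ q10
  q8 = 0 | a.a.0 | --a--▸ q10
  q9 = b.0 | 0 | --b--▸ q11
  q10 = 0 | a.0 | --a--▸ q11
  q11 = 0 | 0 | stopped
Coarsest stable partition (strong bisimilarity classes):
  B0 = {p0, q0}
  B1 = {p1, q1}
  B2 = {p10, p2, q10, q2}
  B3 = {p11, p5, q11, q5}
  B4 = {p4, q4}
  B5 = {p7, q7}
  B6 = {p9, q9}
  B7 = {p8, q8}
  B8 = {p3, q3}
  B9 = {p6, q6}
p0 ∈ B0, q0 ∈ B0 → same block
Bisimilar ⇒ trace-equivalent.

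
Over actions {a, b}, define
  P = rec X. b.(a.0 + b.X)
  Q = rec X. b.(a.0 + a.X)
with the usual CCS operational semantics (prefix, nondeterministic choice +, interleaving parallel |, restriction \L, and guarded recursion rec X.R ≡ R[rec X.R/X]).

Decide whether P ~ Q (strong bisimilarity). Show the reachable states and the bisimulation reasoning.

Reachable graph of P (3 states):
  u0 = rec X. b.(a.0 + b.X) ⊢ ··b··> u1
  u1 = a.0 + b.(rec X. b.(a.0 + b.X)) ⊢ ··a··> u2, ··b··> u0
  u2 = 0 ⊢ deadlocked
Reachable graph of Q (3 states):
  v0 = rec X. b.(a.0 + a.X) ⊢ ··b··> v1
  v1 = a.0 + a.(rec X. b.(a.0 + a.X)) ⊢ ··a··> v0, ··a··> v2
  v2 = 0 ⊢ deadlocked
Bisimilarity quotient blocks:
  B0 = {u0}
  B1 = {u1}
  B2 = {u2, v2}
  B3 = {v0}
  B4 = {v1}
u0 ∈ B0, v0 ∈ B3 → different blocks

NO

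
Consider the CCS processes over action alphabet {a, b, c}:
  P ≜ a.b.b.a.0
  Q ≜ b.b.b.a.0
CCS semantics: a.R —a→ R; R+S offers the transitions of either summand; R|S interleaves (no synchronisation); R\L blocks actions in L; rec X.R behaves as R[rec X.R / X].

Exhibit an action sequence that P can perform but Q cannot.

a

LTS(P): 5 reachable states
  m0 = a.b.b.a.0 ⊢ —a→ m1
  m1 = b.b.a.0 ⊢ —b→ m2
  m2 = b.a.0 ⊢ —b→ m3
  m3 = a.0 ⊢ —a→ m4
  m4 = 0 ⊢ (no moves)
LTS(Q): 5 reachable states
  n0 = b.b.b.a.0 ⊢ —b→ n1
  n1 = b.b.a.0 ⊢ —b→ n2
  n2 = b.a.0 ⊢ —b→ n3
  n3 = a.0 ⊢ —a→ n4
  n4 = 0 ⊢ (no moves)
Run σ = ⟨a⟩ on P: start {m0}
  step 1 (a): {m1}
  — P admits the full trace.
Run σ = ⟨a⟩ on Q: start {n0}
  step 1 (a): no successor for Q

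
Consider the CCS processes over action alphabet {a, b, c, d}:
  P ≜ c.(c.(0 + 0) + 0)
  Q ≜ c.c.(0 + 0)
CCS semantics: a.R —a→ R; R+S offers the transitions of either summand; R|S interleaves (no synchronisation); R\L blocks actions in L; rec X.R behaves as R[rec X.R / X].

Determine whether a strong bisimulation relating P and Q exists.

P's transition system — 3 states:
  s0 = c.(c.(0 + 0) + 0) | --c--▸ s1
  s1 = c.(0 + 0) + 0 | --c--▸ s2
  s2 = 0 + 0 | ∅
Q's transition system — 3 states:
  t0 = c.c.(0 + 0) | --c--▸ t1
  t1 = c.(0 + 0) | --c--▸ t2
  t2 = 0 + 0 | ∅
Coarsest stable partition (strong bisimilarity classes):
  B0 = {s0, t0}
  B1 = {s1, t1}
  B2 = {s2, t2}
s0 ∈ B0, t0 ∈ B0 → same block

YES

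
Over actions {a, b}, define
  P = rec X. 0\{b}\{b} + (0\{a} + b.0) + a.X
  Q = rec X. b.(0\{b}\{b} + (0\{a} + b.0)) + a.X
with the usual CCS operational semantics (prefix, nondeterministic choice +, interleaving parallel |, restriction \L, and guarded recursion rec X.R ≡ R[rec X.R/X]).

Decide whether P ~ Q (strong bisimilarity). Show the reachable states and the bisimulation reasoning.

Reachable graph of P (2 states):
  s0 = rec X. 0\{b}\{b} + (0\{a} + b.0) + a.X ⊢ ··a··> s0, ··b··> s1
  s1 = 0 ⊢ ·
Reachable graph of Q (3 states):
  t0 = rec X. b.(0\{b}\{b} + (0\{a} + b.0)) + a.X ⊢ ··a··> t0, ··b··> t1
  t1 = 0\{b}\{b} + (0\{a} + b.0) ⊢ ··b··> t2
  t2 = 0 ⊢ ·
Bisimilarity quotient blocks:
  B0 = {s0}
  B1 = {s1, t2}
  B2 = {t0}
  B3 = {t1}
s0 ∈ B0, t0 ∈ B2 → different blocks

not bisimilar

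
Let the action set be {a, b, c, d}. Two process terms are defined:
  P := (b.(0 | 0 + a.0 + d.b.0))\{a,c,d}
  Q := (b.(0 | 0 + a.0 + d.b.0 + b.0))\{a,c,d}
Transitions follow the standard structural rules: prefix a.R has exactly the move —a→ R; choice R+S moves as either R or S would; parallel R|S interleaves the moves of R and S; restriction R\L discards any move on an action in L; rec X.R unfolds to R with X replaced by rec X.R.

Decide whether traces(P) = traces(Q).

traces(P) ≠ traces(Q) — witness ⟨bb⟩

P's transition system — 2 states:
  u0 = (b.(0 | 0 + a.0 + d.b.0))\{a,c,d} → —b→ u1
  u1 = (0 | 0 + a.0 + d.b.0)\{a,c,d} → deadlocked
Q's transition system — 3 states:
  v0 = (b.(0 | 0 + a.0 + d.b.0 + b.0))\{a,c,d} → —b→ v1
  v1 = (0 | 0 + a.0 + d.b.0 + b.0)\{a,c,d} → —b→ v2
  v2 = 0\{a,c,d} → deadlocked
Executing bb from Q (initial set {v0}):
  after b @ step 1: {v1}
  after b @ step 2: {v2}
  — Q admits the full trace.
Executing bb from P (initial set {u0}):
  after b @ step 1: {u1}
  after b @ step 2: ∅ (P stuck)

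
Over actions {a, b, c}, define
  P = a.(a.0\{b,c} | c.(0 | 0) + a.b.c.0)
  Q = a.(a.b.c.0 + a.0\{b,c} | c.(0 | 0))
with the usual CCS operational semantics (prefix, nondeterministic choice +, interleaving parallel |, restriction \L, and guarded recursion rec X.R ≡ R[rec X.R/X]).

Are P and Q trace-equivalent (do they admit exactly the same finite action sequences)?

trace-equivalent

LTS(P): 8 reachable states
  u0 = a.(a.0\{b,c} | c.(0 | 0) + a.b.c.0) ⊢ -a-> u1
  u1 = a.0\{b,c} | c.(0 | 0) + a.b.c.0 ⊢ -a-> u2, -a-> u3, -c-> u4
  u2 = 0\{b,c} | c.(0 | 0) ⊢ -c-> u5
  u3 = b.c.0 ⊢ -b-> u6
  u4 = a.0\{b,c} | (0 | 0) ⊢ -a-> u5
  u5 = 0\{b,c} | (0 | 0) ⊢ stopped
  u6 = c.0 ⊢ -c-> u7
  u7 = 0 ⊢ stopped
LTS(Q): 8 reachable states
  v0 = a.(a.b.c.0 + a.0\{b,c} | c.(0 | 0)) ⊢ -a-> v1
  v1 = a.b.c.0 + a.0\{b,c} | c.(0 | 0) ⊢ -a-> v2, -a-> v3, -c-> v4
  v2 = 0\{b,c} | c.(0 | 0) ⊢ -c-> v5
  v3 = b.c.0 ⊢ -b-> v6
  v4 = a.0\{b,c} | (0 | 0) ⊢ -a-> v5
  v5 = 0\{b,c} | (0 | 0) ⊢ stopped
  v6 = c.0 ⊢ -c-> v7
  v7 = 0 ⊢ stopped
Bisimilarity quotient blocks:
  B0 = {u0, v0}
  B1 = {u1, v1}
  B2 = {u4, v4}
  B3 = {u5, u7, v5, v7}
  B4 = {u3, v3}
  B5 = {u2, u6, v2, v6}
u0 ∈ B0, v0 ∈ B0 → same block
Bisimilar ⇒ trace-equivalent.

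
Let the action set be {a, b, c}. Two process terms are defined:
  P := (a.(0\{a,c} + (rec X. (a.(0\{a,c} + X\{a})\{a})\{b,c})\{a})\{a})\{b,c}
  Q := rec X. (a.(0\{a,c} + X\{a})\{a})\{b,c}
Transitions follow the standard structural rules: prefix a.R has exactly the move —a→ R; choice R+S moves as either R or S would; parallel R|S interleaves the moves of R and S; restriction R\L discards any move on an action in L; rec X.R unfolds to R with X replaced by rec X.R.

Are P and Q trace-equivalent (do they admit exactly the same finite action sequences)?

YES

Reachable graph of P (2 states):
  u0 = (a.(0\{a,c} + (rec X. (a.(0\{a,c} + X\{a})\{a})\{b,c})\{a})\{a})\{b,c} | —a→ u1
  u1 = (0\{a,c} + (rec X. (a.(0\{a,c} + X\{a})\{a})\{b,c})\{a})\{a}\{b,c} | (no moves)
Reachable graph of Q (2 states):
  v0 = rec X. (a.(0\{a,c} + X\{a})\{a})\{b,c} | —a→ v1
  v1 = (0\{a,c} + (rec X. (a.(0\{a,c} + X\{a})\{a})\{b,c})\{a})\{a}\{b,c} | (no moves)
Partition-refinement fixed point:
  B0 = {u0, v0}
  B1 = {u1, v1}
u0 ∈ B0, v0 ∈ B0 → same block
Bisimilar ⇒ trace-equivalent.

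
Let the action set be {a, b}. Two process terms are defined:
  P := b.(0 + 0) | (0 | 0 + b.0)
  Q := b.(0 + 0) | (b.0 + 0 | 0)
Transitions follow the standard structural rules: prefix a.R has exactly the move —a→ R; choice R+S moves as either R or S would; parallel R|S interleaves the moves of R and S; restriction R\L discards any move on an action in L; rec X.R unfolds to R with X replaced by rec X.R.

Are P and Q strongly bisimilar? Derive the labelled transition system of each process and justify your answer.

YES

Reachable graph of P (4 states):
  p0 = b.(0 + 0) | (0 | 0 + b.0) has moves ··b··> p1, ··b··> p2
  p1 = (0 + 0) | (0 | 0 + b.0) has moves ··b··> p3
  p2 = b.(0 + 0) | 0 has moves ··b··> p3
  p3 = (0 + 0) | 0 has moves ∅
Reachable graph of Q (4 states):
  q0 = b.(0 + 0) | (b.0 + 0 | 0) has moves ··b··> q1, ··b··> q2
  q1 = (0 + 0) | (b.0 + 0 | 0) has moves ··b··> q3
  q2 = b.(0 + 0) | 0 has moves ··b··> q3
  q3 = (0 + 0) | 0 has moves ∅
Partition-refinement fixed point:
  B0 = {p0, q0}
  B1 = {p1, p2, q1, q2}
  B2 = {p3, q3}
p0 ∈ B0, q0 ∈ B0 → same block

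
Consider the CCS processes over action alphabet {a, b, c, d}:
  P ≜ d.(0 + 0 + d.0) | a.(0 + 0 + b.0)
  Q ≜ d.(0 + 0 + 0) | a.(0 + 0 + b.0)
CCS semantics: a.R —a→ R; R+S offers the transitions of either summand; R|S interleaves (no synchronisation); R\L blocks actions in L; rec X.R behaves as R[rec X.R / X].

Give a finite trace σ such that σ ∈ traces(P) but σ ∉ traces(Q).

dd

P's transition system — 9 states:
  p0 = d.(0 + 0 + d.0) | a.(0 + 0 + b.0) :: —a→ p1, —d→ p2
  p1 = d.(0 + 0 + d.0) | (0 + 0 + b.0) :: —b→ p3, —d→ p4
  p2 = (0 + 0 + d.0) | a.(0 + 0 + b.0) :: —a→ p4, —d→ p5
  p3 = d.(0 + 0 + d.0) | 0 :: —d→ p6
  p4 = (0 + 0 + d.0) | (0 + 0 + b.0) :: —b→ p6, —d→ p7
  p5 = 0 | a.(0 + 0 + b.0) :: —a→ p7
  p6 = (0 + 0 + d.0) | 0 :: —d→ p8
  p7 = 0 | (0 + 0 + b.0) :: —b→ p8
  p8 = 0 | 0 :: stopped
Q's transition system — 6 states:
  q0 = d.(0 + 0 + 0) | a.(0 + 0 + b.0) :: —a→ q1, —d→ q2
  q1 = d.(0 + 0 + 0) | (0 + 0 + b.0) :: —b→ q3, —d→ q4
  q2 = (0 + 0 + 0) | a.(0 + 0 + b.0) :: —a→ q4
  q3 = d.(0 + 0 + 0) | 0 :: —d→ q5
  q4 = (0 + 0 + 0) | (0 + 0 + b.0) :: —b→ q5
  q5 = (0 + 0 + 0) | 0 :: stopped
Executing dd from P (initial set {p0}):
  [1] d ⇒ {p2}
  [2] d ⇒ {p5}
  — P admits the full trace.
Executing dd from Q (initial set {q0}):
  [1] d ⇒ {q2}
  [2] d ⇒ ∅  — Q cannot continue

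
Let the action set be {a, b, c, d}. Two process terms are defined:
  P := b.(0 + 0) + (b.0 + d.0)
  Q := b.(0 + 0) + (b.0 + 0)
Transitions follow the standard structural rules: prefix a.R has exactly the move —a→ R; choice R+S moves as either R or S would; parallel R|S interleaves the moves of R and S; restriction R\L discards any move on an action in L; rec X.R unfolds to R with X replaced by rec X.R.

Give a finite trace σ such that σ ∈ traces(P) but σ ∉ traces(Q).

d

Reachable graph of P (3 states):
  m0 = b.(0 + 0) + (b.0 + d.0) ⊢ =b=> m1, =b=> m2, =d=> m1
  m1 = 0 ⊢ stopped
  m2 = 0 + 0 ⊢ stopped
Reachable graph of Q (3 states):
  n0 = b.(0 + 0) + (b.0 + 0) ⊢ =b=> n1, =b=> n2
  n1 = 0 ⊢ stopped
  n2 = 0 + 0 ⊢ stopped
Trace ⟨d⟩ through P, begin at {m0}:
  [1] d ⇒ {m1}
  — P admits the full trace.
Trace ⟨d⟩ through Q, begin at {n0}:
  [1] d ⇒ no successor for Q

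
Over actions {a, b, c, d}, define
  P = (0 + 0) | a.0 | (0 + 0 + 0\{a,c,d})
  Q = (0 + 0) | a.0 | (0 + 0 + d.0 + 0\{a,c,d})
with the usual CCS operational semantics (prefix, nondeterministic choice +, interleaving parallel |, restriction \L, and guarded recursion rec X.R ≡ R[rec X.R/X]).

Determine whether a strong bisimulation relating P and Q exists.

Reachable graph of P (2 states):
  s0 = (0 + 0) | a.0 | (0 + 0 + 0\{a,c,d}) :: ··a··> s1
  s1 = (0 + 0) | 0 | (0 + 0 + 0\{a,c,d}) :: ∅
Reachable graph of Q (4 states):
  t0 = (0 + 0) | a.0 | (0 + 0 + d.0 + 0\{a,c,d}) :: ··a··> t1, ··d··> t2
  t1 = (0 + 0) | 0 | (0 + 0 + d.0 + 0\{a,c,d}) :: ··d··> t3
  t2 = (0 + 0) | a.0 | 0 :: ··a··> t3
  t3 = (0 + 0) | 0 | 0 :: ∅
Partition-refinement fixed point:
  B0 = {s0, t2}
  B1 = {s1, t3}
  B2 = {t0}
  B3 = {t1}
s0 ∈ B0, t0 ∈ B2 → different blocks

NO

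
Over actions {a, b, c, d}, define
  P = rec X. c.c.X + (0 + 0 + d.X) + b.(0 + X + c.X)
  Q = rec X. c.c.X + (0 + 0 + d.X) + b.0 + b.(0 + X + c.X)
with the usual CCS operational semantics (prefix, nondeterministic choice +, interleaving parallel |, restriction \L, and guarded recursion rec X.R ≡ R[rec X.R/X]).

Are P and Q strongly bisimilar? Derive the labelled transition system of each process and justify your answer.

P ≁ Q

LTS(P): 3 reachable states
  s0 = rec X. c.c.X + (0 + 0 + d.X) + b.(0 + X + c.X) → =b=> s1, =c=> s2, =d=> s0
  s1 = 0 + (rec X. c.c.X + (0 + 0 + d.X) + b.(0 + X + c.X)) + c.(rec X. c.c.X + (0 + 0 + d.X) + b.(0 + X + c.X)) → =b=> s1, =c=> s0, =c=> s2, =d=> s0
  s2 = c.(rec X. c.c.X + (0 + 0 + d.X) + b.(0 + X + c.X)) → =c=> s0
LTS(Q): 4 reachable states
  t0 = rec X. c.c.X + (0 + 0 + d.X) + b.0 + b.(0 + X + c.X) → =b=> t1, =b=> t2, =c=> t3, =d=> t0
  t1 = 0 → ·
  t2 = 0 + (rec X. c.c.X + (0 + 0 + d.X) + b.0 + b.(0 + X + c.X)) + c.(rec X. c.c.X + (0 + 0 + d.X) + b.0 + b.(0 + X + c.X)) → =b=> t1, =b=> t2, =c=> t0, =c=> t3, =d=> t0
  t3 = c.(rec X. c.c.X + (0 + 0 + d.X) + b.0 + b.(0 + X + c.X)) → =c=> t0
Coarsest stable partition (strong bisimilarity classes):
  B0 = {s0}
  B1 = {s1}
  B2 = {s2}
  B3 = {t0}
  B4 = {t3}
  B5 = {t2}
  B6 = {t1}
s0 ∈ B0, t0 ∈ B3 → different blocks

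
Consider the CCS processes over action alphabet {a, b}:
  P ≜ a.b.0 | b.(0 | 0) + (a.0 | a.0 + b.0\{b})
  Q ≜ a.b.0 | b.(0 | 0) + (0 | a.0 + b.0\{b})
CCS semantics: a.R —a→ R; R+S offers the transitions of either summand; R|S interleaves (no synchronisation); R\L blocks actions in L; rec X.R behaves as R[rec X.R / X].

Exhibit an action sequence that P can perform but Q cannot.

P's transition system — 10 states:
  p0 = a.b.0 | b.(0 | 0) + (a.0 | a.0 + b.0\{b}) :: =a=> p1, =a=> p2, =a=> p3, =b=> p4, =b=> p5
  p1 = 0 | a.0 :: =a=> p6
  p2 = a.0 | 0 :: =a=> p6
  p3 = b.0 | b.(0 | 0) :: =b=> p7, =b=> p8
  p4 = 0\{b} :: ·
  p5 = a.b.0 | (0 | 0) :: =a=> p8
  p6 = 0 | 0 :: ·
  p7 = 0 | b.(0 | 0) :: =b=> p9
  p8 = b.0 | (0 | 0) :: =b=> p9
  p9 = 0 | (0 | 0) :: ·
Q's transition system — 8 states:
  q0 = a.b.0 | b.(0 | 0) + (0 | a.0 + b.0\{b}) :: =a=> q1, =a=> q2, =b=> q3, =b=> q4
  q1 = 0 | 0 :: ·
  q2 = b.0 | b.(0 | 0) :: =b=> q5, =b=> q6
  q3 = 0\{b} :: ·
  q4 = a.b.0 | (0 | 0) :: =a=> q6
  q5 = 0 | b.(0 | 0) :: =b=> q7
  q6 = b.0 | (0 | 0) :: =b=> q7
  q7 = 0 | (0 | 0) :: ·
Run σ = ⟨aa⟩ on P: start {p0}
  after a @ step 1: {p1, p2, p3}
  after a @ step 2: {p6}
  P completes σ.
Run σ = ⟨aa⟩ on Q: start {q0}
  after a @ step 1: {q1, q2}
  after a @ step 2: ∅  — Q cannot continue

aa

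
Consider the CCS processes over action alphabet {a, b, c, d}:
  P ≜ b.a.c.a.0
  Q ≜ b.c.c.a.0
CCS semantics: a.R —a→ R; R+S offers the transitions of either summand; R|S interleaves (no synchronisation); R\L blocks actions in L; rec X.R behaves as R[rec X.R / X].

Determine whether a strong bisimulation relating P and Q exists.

P's transition system — 5 states:
  s0 = b.a.c.a.0 → --b--▸ s1
  s1 = a.c.a.0 → --a--▸ s2
  s2 = c.a.0 → --c--▸ s3
  s3 = a.0 → --a--▸ s4
  s4 = 0 → deadlocked
Q's transition system — 5 states:
  t0 = b.c.c.a.0 → --b--▸ t1
  t1 = c.c.a.0 → --c--▸ t2
  t2 = c.a.0 → --c--▸ t3
  t3 = a.0 → --a--▸ t4
  t4 = 0 → deadlocked
Bisimilarity quotient blocks:
  B0 = {s0}
  B1 = {s1}
  B2 = {s2, t2}
  B3 = {s3, t3}
  B4 = {s4, t4}
  B5 = {t0}
  B6 = {t1}
s0 ∈ B0, t0 ∈ B5 → different blocks

P ≁ Q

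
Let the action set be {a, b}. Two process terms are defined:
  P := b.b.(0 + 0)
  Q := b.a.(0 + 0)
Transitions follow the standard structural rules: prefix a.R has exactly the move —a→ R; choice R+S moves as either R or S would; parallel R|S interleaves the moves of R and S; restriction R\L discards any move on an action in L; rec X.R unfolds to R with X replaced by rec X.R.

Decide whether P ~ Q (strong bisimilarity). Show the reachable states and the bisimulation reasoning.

P ≁ Q

P's transition system — 3 states:
  m0 = b.b.(0 + 0) ⊢ --b--▸ m1
  m1 = b.(0 + 0) ⊢ --b--▸ m2
  m2 = 0 + 0 ⊢ stopped
Q's transition system — 3 states:
  n0 = b.a.(0 + 0) ⊢ --b--▸ n1
  n1 = a.(0 + 0) ⊢ --a--▸ n2
  n2 = 0 + 0 ⊢ stopped
Bisimilarity quotient blocks:
  B0 = {m0}
  B1 = {m1}
  B2 = {m2, n2}
  B3 = {n0}
  B4 = {n1}
m0 ∈ B0, n0 ∈ B3 → different blocks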